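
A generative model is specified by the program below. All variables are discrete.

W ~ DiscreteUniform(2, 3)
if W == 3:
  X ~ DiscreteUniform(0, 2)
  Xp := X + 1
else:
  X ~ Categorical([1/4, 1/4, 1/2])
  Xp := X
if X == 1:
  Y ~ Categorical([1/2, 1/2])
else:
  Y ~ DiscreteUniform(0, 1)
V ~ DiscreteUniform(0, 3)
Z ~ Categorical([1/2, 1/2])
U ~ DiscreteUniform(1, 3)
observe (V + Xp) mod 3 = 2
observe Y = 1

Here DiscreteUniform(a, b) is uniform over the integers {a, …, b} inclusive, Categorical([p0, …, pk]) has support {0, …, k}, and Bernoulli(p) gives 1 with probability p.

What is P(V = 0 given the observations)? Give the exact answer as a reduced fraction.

P(V = 0 | obs) = 5/17

Enumerate traces; 48 have nonzero weight after conditioning:
  (W=2, X=0, Y=1, V=2, Z=0, U=1) weight 1/384
  (W=2, X=0, Y=1, V=2, Z=0, U=2) weight 1/384
  (W=2, X=0, Y=1, V=2, Z=0, U=3) weight 1/384
  (W=2, X=0, Y=1, V=2, Z=1, U=1) weight 1/384
  (W=2, X=0, Y=1, V=2, Z=1, U=2) weight 1/384
  (W=2, X=0, Y=1, V=2, Z=1, U=3) weight 1/384
  (W=2, X=1, Y=1, V=1, Z=0, U=1) weight 1/384
  (W=2, X=1, Y=1, V=1, Z=0, U=2) weight 1/384
  (W=2, X=2, Y=1, V=0, Z=0, U=1) weight 1/192
  (W=2, X=2, Y=1, V=3, Z=0, U=1) weight 1/192
  … 38 more
Group by V:
  weight(V=0) = 5/96
  weight(V=1) = 7/192
  weight(V=2) = 7/192
  weight(V=3) = 5/96
Total weight = 5/96 + 7/192 + 7/192 + 5/96 = 17/96
P(V=0 | obs) = 5/96 / 17/96 = 5/17
P(V=1 | obs) = 7/192 / 17/96 = 7/34
P(V=2 | obs) = 7/192 / 17/96 = 7/34
P(V=3 | obs) = 5/96 / 17/96 = 5/17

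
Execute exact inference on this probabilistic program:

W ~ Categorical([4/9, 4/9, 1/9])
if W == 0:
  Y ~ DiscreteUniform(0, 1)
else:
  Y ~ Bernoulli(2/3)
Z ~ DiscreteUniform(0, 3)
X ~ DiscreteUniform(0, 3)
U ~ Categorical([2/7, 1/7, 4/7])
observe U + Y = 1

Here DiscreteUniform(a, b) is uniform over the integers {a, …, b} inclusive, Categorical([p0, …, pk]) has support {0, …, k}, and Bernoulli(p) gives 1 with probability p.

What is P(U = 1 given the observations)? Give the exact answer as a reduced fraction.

Enumerate traces; 96 have nonzero weight after conditioning:
  (W=0, Y=0, Z=0, X=0, U=1) weight 1/504
  (W=0, Y=0, Z=0, X=1, U=1) weight 1/504
  (W=0, Y=0, Z=0, X=2, U=1) weight 1/504
  (W=0, Y=0, Z=0, X=3, U=1) weight 1/504
  (W=0, Y=0, Z=1, X=0, U=1) weight 1/504
  (W=0, Y=0, Z=1, X=1, U=1) weight 1/504
  (W=0, Y=0, Z=1, X=2, U=1) weight 1/504
  (W=0, Y=0, Z=1, X=3, U=1) weight 1/504
  (W=0, Y=1, Z=0, X=0, U=0) weight 1/252
  … 87 more
Group by U:
  weight(U=0) = 32/189
  weight(U=1) = 11/189
Total weight = 32/189 + 11/189 = 43/189
P(U=0 | obs) = 32/189 / 43/189 = 32/43
P(U=1 | obs) = 11/189 / 43/189 = 11/43

P(U = 1 | obs) = 11/43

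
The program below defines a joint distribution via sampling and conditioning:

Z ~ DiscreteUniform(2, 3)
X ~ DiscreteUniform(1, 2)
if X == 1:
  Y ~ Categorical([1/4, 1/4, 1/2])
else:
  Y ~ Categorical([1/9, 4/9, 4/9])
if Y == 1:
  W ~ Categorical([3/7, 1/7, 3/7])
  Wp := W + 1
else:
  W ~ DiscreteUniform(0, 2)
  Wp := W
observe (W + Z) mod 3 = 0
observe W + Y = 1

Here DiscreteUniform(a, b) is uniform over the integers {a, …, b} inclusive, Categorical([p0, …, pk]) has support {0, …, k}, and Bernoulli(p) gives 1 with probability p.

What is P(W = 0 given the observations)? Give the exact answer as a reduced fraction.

P(W = 0 | obs) = 225/316

Enumerate traces; 4 have nonzero weight after conditioning:
  (Z=2, X=1, Y=0, W=1) weight 1/48
  (Z=2, X=2, Y=0, W=1) weight 1/108
  (Z=3, X=1, Y=1, W=0) weight 3/112
  (Z=3, X=2, Y=1, W=0) weight 1/21
Group by W:
  weight(W=0) = 25/336
  weight(W=1) = 13/432
Total weight = 25/336 + 13/432 = 79/756
P(W=0 | obs) = 25/336 / 79/756 = 225/316
P(W=1 | obs) = 13/432 / 79/756 = 91/316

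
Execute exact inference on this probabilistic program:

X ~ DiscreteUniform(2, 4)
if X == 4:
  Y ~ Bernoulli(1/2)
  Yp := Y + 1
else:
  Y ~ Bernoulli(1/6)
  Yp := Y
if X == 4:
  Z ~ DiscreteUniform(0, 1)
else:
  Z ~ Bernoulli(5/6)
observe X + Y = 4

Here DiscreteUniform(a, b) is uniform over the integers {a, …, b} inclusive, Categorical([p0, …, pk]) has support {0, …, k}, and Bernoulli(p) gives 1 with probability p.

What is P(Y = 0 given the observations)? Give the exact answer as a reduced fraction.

Enumerate traces; 4 have nonzero weight after conditioning:
  (X=3, Y=1, Z=0) weight 1/108
  (X=3, Y=1, Z=1) weight 5/108
  (X=4, Y=0, Z=0) weight 1/12
  (X=4, Y=0, Z=1) weight 1/12
Group by Y:
  weight(Y=0) = 1/6
  weight(Y=1) = 1/18
Total weight = 1/6 + 1/18 = 2/9
P(Y=0 | obs) = 1/6 / 2/9 = 3/4
P(Y=1 | obs) = 1/18 / 2/9 = 1/4

P(Y = 0 | obs) = 3/4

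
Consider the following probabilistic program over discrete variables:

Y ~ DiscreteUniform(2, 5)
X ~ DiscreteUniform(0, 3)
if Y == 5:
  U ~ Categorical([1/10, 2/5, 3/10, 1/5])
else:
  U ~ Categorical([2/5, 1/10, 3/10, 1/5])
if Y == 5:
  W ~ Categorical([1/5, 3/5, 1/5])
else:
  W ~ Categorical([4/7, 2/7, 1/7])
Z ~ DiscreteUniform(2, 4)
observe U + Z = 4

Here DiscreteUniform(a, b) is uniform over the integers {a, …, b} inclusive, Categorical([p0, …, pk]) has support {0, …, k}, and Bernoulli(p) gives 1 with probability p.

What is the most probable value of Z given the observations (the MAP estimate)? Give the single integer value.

Enumerate traces; 144 have nonzero weight after conditioning:
  (Y=2, X=0, U=0, W=0, Z=4) weight 1/210
  (Y=2, X=0, U=0, W=1, Z=4) weight 1/420
  (Y=2, X=0, U=0, W=2, Z=4) weight 1/840
  (Y=2, X=0, U=1, W=0, Z=3) weight 1/840
  (Y=2, X=0, U=1, W=1, Z=3) weight 1/1680
  (Y=2, X=0, U=1, W=2, Z=3) weight 1/3360
  (Y=2, X=0, U=2, W=0, Z=2) weight 1/280
  (Y=2, X=0, U=2, W=1, Z=2) weight 1/560
  … 136 more
Group by Z:
  weight(Z=2) = 1/10
  weight(Z=3) = 7/120
  weight(Z=4) = 13/120
Total weight = 1/10 + 7/120 + 13/120 = 4/15
P(Z=2 | obs) = 1/10 / 4/15 = 3/8
P(Z=3 | obs) = 7/120 / 4/15 = 7/32
P(Z=4 | obs) = 13/120 / 4/15 = 13/32
argmax = 4

argmax_v P(Z = v | obs) = 4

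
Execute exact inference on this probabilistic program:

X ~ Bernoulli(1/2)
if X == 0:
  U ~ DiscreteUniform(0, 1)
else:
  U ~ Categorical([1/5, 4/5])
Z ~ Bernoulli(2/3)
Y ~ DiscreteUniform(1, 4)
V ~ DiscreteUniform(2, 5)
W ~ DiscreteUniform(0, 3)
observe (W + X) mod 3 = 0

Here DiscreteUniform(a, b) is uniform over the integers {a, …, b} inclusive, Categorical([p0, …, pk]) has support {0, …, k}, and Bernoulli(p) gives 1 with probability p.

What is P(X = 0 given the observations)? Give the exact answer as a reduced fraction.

P(X = 0 | obs) = 2/3

Enumerate traces; 192 have nonzero weight after conditioning:
  (X=0, U=0, Z=0, Y=1, V=2, W=0) weight 1/768
  (X=0, U=0, Z=0, Y=1, V=2, W=3) weight 1/768
  (X=0, U=0, Z=0, Y=1, V=3, W=0) weight 1/768
  (X=0, U=0, Z=0, Y=1, V=3, W=3) weight 1/768
  (X=0, U=0, Z=0, Y=1, V=4, W=0) weight 1/768
  (X=0, U=0, Z=0, Y=1, V=4, W=3) weight 1/768
  (X=0, U=0, Z=0, Y=1, V=5, W=0) weight 1/768
  (X=0, U=0, Z=0, Y=1, V=5, W=3) weight 1/768
  (X=1, U=0, Z=0, Y=1, V=2, W=2) weight 1/1920
  … 183 more
Group by X:
  weight(X=0) = 1/4
  weight(X=1) = 1/8
Total weight = 1/4 + 1/8 = 3/8
P(X=0 | obs) = 1/4 / 3/8 = 2/3
P(X=1 | obs) = 1/8 / 3/8 = 1/3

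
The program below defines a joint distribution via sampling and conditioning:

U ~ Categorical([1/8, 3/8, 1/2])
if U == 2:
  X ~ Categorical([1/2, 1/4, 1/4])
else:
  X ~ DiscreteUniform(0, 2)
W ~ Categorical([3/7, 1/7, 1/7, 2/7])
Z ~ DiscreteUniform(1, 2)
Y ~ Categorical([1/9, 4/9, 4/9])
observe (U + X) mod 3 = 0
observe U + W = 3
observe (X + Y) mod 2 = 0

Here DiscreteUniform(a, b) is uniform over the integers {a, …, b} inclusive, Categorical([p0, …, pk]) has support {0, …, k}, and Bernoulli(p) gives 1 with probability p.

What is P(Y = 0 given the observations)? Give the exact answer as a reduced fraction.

P(Y = 0 | obs) = 5/37

Enumerate traces; 10 have nonzero weight after conditioning:
  (U=0, X=0, W=3, Z=1, Y=0) weight 1/1512
  (U=0, X=0, W=3, Z=1, Y=2) weight 1/378
  (U=0, X=0, W=3, Z=2, Y=0) weight 1/1512
  (U=0, X=0, W=3, Z=2, Y=2) weight 1/378
  (U=1, X=2, W=2, Z=1, Y=0) weight 1/1008
  (U=1, X=2, W=2, Z=1, Y=2) weight 1/252
  (U=1, X=2, W=2, Z=2, Y=0) weight 1/1008
  (U=1, X=2, W=2, Z=2, Y=2) weight 1/252
  (U=2, X=1, W=1, Z=1, Y=1) weight 1/252
  … 1 more
Group by Y:
  weight(Y=0) = 5/1512
  weight(Y=1) = 1/126
  weight(Y=2) = 5/378
Total weight = 5/1512 + 1/126 + 5/378 = 37/1512
P(Y=0 | obs) = 5/1512 / 37/1512 = 5/37
P(Y=1 | obs) = 1/126 / 37/1512 = 12/37
P(Y=2 | obs) = 5/378 / 37/1512 = 20/37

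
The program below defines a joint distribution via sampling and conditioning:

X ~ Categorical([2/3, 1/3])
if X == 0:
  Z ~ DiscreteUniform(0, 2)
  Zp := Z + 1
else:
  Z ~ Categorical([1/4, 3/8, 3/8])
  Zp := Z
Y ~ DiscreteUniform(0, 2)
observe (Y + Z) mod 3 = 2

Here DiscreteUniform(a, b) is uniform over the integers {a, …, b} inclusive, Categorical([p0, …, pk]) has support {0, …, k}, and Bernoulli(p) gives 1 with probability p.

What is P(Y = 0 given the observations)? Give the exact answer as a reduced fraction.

Enumerate traces; 6 have nonzero weight after conditioning:
  (X=0, Z=0, Y=2) weight 2/27
  (X=0, Z=1, Y=1) weight 2/27
  (X=0, Z=2, Y=0) weight 2/27
  (X=1, Z=0, Y=2) weight 1/36
  (X=1, Z=1, Y=1) weight 1/24
  (X=1, Z=2, Y=0) weight 1/24
Group by Y:
  weight(Y=0) = 25/216
  weight(Y=1) = 25/216
  weight(Y=2) = 11/108
Total weight = 25/216 + 25/216 + 11/108 = 1/3
P(Y=0 | obs) = 25/216 / 1/3 = 25/72
P(Y=1 | obs) = 25/216 / 1/3 = 25/72
P(Y=2 | obs) = 11/108 / 1/3 = 11/36

P(Y = 0 | obs) = 25/72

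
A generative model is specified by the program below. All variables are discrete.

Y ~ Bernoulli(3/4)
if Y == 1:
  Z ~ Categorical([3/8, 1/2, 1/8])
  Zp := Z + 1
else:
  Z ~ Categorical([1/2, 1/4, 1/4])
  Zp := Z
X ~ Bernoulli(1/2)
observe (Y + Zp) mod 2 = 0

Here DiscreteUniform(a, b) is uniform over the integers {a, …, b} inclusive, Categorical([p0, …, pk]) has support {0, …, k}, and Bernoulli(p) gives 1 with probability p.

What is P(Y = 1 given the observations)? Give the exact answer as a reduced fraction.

P(Y = 1 | obs) = 2/3

Enumerate traces; 8 have nonzero weight after conditioning:
  (Y=0, Z=0, X=0) weight 1/16
  (Y=0, Z=0, X=1) weight 1/16
  (Y=0, Z=2, X=0) weight 1/32
  (Y=0, Z=2, X=1) weight 1/32
  (Y=1, Z=0, X=0) weight 9/64
  (Y=1, Z=0, X=1) weight 9/64
  (Y=1, Z=2, X=0) weight 3/64
  (Y=1, Z=2, X=1) weight 3/64
Group by Y:
  weight(Y=0) = 3/16
  weight(Y=1) = 3/8
Total weight = 3/16 + 3/8 = 9/16
P(Y=0 | obs) = 3/16 / 9/16 = 1/3
P(Y=1 | obs) = 3/8 / 9/16 = 2/3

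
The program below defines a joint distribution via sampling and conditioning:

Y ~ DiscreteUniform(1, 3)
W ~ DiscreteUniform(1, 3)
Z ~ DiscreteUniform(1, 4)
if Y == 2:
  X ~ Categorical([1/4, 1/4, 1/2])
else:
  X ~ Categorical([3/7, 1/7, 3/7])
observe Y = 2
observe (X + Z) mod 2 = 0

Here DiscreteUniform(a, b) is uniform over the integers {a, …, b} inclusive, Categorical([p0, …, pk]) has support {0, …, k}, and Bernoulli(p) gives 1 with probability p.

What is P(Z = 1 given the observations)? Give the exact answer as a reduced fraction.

Enumerate traces; 18 have nonzero weight after conditioning:
  (Y=2, W=1, Z=1, X=1) weight 1/144
  (Y=2, W=1, Z=2, X=0) weight 1/144
  (Y=2, W=1, Z=2, X=2) weight 1/72
  (Y=2, W=1, Z=3, X=1) weight 1/144
  (Y=2, W=1, Z=4, X=0) weight 1/144
  (Y=2, W=1, Z=4, X=2) weight 1/72
  (Y=2, W=2, Z=1, X=1) weight 1/144
  (Y=2, W=2, Z=2, X=0) weight 1/144
  … 10 more
Group by Z:
  weight(Z=1) = 1/48
  weight(Z=2) = 1/16
  weight(Z=3) = 1/48
  weight(Z=4) = 1/16
Total weight = 1/48 + 1/16 + 1/48 + 1/16 = 1/6
P(Z=1 | obs) = 1/48 / 1/6 = 1/8
P(Z=2 | obs) = 1/16 / 1/6 = 3/8
P(Z=3 | obs) = 1/48 / 1/6 = 1/8
P(Z=4 | obs) = 1/16 / 1/6 = 3/8

P(Z = 1 | obs) = 1/8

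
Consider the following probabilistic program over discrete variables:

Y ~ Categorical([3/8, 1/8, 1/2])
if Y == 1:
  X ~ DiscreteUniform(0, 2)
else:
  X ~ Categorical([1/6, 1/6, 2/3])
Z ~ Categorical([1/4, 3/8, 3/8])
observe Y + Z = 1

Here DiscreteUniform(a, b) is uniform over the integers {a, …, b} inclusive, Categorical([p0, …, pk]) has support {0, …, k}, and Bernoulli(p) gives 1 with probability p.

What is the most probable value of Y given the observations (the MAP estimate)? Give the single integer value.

argmax_v P(Y = v | obs) = 0

Enumerate traces; 6 have nonzero weight after conditioning:
  (Y=0, X=0, Z=1) weight 3/128
  (Y=0, X=1, Z=1) weight 3/128
  (Y=0, X=2, Z=1) weight 3/32
  (Y=1, X=0, Z=0) weight 1/96
  (Y=1, X=1, Z=0) weight 1/96
  (Y=1, X=2, Z=0) weight 1/96
Group by Y:
  weight(Y=0) = 9/64
  weight(Y=1) = 1/32
Total weight = 9/64 + 1/32 = 11/64
P(Y=0 | obs) = 9/64 / 11/64 = 9/11
P(Y=1 | obs) = 1/32 / 11/64 = 2/11
argmax = 0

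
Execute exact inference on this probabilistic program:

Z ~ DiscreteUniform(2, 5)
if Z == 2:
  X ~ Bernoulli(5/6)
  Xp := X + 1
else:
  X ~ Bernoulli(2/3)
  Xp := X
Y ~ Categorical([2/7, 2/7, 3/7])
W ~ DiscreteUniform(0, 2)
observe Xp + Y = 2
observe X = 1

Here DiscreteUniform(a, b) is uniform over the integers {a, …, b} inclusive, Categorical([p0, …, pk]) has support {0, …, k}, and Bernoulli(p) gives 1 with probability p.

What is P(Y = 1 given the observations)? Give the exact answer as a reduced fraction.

Enumerate traces; 12 have nonzero weight after conditioning:
  (Z=2, X=1, Y=0, W=0) weight 5/252
  (Z=2, X=1, Y=0, W=1) weight 5/252
  (Z=2, X=1, Y=0, W=2) weight 5/252
  (Z=3, X=1, Y=1, W=0) weight 1/63
  (Z=3, X=1, Y=1, W=1) weight 1/63
  (Z=3, X=1, Y=1, W=2) weight 1/63
  (Z=4, X=1, Y=1, W=0) weight 1/63
  (Z=4, X=1, Y=1, W=1) weight 1/63
  … 4 more
Group by Y:
  weight(Y=0) = 5/84
  weight(Y=1) = 1/7
Total weight = 5/84 + 1/7 = 17/84
P(Y=0 | obs) = 5/84 / 17/84 = 5/17
P(Y=1 | obs) = 1/7 / 17/84 = 12/17

P(Y = 1 | obs) = 12/17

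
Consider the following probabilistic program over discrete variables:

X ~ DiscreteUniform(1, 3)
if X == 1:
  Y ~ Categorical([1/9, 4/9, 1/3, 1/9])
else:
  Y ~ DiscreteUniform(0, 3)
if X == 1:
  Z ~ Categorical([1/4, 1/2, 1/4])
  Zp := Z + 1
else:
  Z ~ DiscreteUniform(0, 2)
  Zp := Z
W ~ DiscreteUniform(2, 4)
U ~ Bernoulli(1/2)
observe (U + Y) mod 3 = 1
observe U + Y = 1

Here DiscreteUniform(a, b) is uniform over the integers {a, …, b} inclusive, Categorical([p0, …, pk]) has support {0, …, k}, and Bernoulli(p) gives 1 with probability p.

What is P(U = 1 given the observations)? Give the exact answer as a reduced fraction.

Enumerate traces; 54 have nonzero weight after conditioning:
  (X=1, Y=0, Z=0, W=2, U=1) weight 1/648
  (X=1, Y=0, Z=0, W=3, U=1) weight 1/648
  (X=1, Y=0, Z=0, W=4, U=1) weight 1/648
  (X=1, Y=0, Z=1, W=2, U=1) weight 1/324
  (X=1, Y=0, Z=1, W=3, U=1) weight 1/324
  (X=1, Y=0, Z=1, W=4, U=1) weight 1/324
  (X=1, Y=0, Z=2, W=2, U=1) weight 1/648
  (X=1, Y=0, Z=2, W=3, U=1) weight 1/648
  (X=1, Y=1, Z=0, W=2, U=0) weight 1/162
  … 45 more
Group by U:
  weight(U=0) = 17/108
  weight(U=1) = 11/108
Total weight = 17/108 + 11/108 = 7/27
P(U=0 | obs) = 17/108 / 7/27 = 17/28
P(U=1 | obs) = 11/108 / 7/27 = 11/28

P(U = 1 | obs) = 11/28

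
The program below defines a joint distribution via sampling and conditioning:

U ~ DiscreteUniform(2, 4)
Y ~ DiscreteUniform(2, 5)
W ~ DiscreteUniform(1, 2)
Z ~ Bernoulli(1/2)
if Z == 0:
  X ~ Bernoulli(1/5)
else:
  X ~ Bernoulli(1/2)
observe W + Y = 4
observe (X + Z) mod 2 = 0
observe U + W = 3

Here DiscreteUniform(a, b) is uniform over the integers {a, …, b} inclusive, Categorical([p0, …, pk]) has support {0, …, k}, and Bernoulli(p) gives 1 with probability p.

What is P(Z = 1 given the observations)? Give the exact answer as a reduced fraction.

Enumerate traces; 2 have nonzero weight after conditioning:
  (U=2, Y=3, W=1, Z=0, X=0) weight 1/60
  (U=2, Y=3, W=1, Z=1, X=1) weight 1/96
Group by Z:
  weight(Z=0) = 1/60
  weight(Z=1) = 1/96
Total weight = 1/60 + 1/96 = 13/480
P(Z=0 | obs) = 1/60 / 13/480 = 8/13
P(Z=1 | obs) = 1/96 / 13/480 = 5/13

P(Z = 1 | obs) = 5/13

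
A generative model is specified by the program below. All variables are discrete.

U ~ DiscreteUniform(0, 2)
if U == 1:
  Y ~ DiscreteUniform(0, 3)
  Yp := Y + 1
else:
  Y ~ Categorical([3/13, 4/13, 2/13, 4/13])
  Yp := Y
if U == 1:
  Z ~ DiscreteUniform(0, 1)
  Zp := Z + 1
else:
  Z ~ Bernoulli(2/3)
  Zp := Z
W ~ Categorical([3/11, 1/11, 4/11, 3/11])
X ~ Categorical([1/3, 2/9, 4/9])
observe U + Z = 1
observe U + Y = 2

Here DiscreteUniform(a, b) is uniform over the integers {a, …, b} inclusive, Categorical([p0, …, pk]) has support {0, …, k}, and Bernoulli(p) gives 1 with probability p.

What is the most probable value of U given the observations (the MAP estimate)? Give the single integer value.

Enumerate traces; 24 have nonzero weight after conditioning:
  (U=0, Y=2, Z=1, W=0, X=0) weight 4/1287
  (U=0, Y=2, Z=1, W=0, X=1) weight 8/3861
  (U=0, Y=2, Z=1, W=0, X=2) weight 16/3861
  (U=0, Y=2, Z=1, W=1, X=0) weight 4/3861
  (U=0, Y=2, Z=1, W=1, X=1) weight 8/11583
  (U=0, Y=2, Z=1, W=1, X=2) weight 16/11583
  (U=0, Y=2, Z=1, W=2, X=0) weight 16/3861
  (U=0, Y=2, Z=1, W=2, X=1) weight 32/11583
  (U=1, Y=1, Z=0, W=0, X=0) weight 1/264
  … 15 more
Group by U:
  weight(U=0) = 4/117
  weight(U=1) = 1/24
Total weight = 4/117 + 1/24 = 71/936
P(U=0 | obs) = 4/117 / 71/936 = 32/71
P(U=1 | obs) = 1/24 / 71/936 = 39/71
argmax = 1

argmax_v P(U = v | obs) = 1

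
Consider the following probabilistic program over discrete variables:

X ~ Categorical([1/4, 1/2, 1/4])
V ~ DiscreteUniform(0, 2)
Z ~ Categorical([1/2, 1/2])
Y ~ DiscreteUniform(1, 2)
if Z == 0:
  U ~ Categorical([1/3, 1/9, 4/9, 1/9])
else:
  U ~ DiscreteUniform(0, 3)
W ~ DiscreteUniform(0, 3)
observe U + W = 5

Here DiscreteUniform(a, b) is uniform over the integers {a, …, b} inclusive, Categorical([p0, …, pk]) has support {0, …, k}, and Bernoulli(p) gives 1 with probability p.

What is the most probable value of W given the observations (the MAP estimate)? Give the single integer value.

Enumerate traces; 72 have nonzero weight after conditioning:
  (X=0, V=0, Z=0, Y=1, U=2, W=3) weight 1/432
  (X=0, V=0, Z=0, Y=1, U=3, W=2) weight 1/1728
  (X=0, V=0, Z=0, Y=2, U=2, W=3) weight 1/432
  (X=0, V=0, Z=0, Y=2, U=3, W=2) weight 1/1728
  (X=0, V=0, Z=1, Y=1, U=2, W=3) weight 1/768
  (X=0, V=0, Z=1, Y=1, U=3, W=2) weight 1/768
  (X=0, V=0, Z=1, Y=2, U=2, W=3) weight 1/768
  (X=0, V=0, Z=1, Y=2, U=3, W=2) weight 1/768
  … 64 more
Group by W:
  weight(W=2) = 13/288
  weight(W=3) = 25/288
Total weight = 13/288 + 25/288 = 19/144
P(W=2 | obs) = 13/288 / 19/144 = 13/38
P(W=3 | obs) = 25/288 / 19/144 = 25/38
argmax = 3

argmax_v P(W = v | obs) = 3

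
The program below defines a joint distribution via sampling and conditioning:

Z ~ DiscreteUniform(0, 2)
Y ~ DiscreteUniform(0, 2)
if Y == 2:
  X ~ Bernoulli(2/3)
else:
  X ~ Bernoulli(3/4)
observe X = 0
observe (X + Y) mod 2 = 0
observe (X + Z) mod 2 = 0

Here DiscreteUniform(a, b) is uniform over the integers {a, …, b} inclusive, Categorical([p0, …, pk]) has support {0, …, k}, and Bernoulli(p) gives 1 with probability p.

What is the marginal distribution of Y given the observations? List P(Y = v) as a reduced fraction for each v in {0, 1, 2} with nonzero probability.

Enumerate traces; 4 have nonzero weight after conditioning:
  (Z=0, Y=0, X=0) weight 1/36
  (Z=0, Y=2, X=0) weight 1/27
  (Z=2, Y=0, X=0) weight 1/36
  (Z=2, Y=2, X=0) weight 1/27
Group by Y:
  weight(Y=0) = 1/18
  weight(Y=2) = 2/27
Total weight = 1/18 + 2/27 = 7/54
P(Y=0 | obs) = 1/18 / 7/54 = 3/7
P(Y=2 | obs) = 2/27 / 7/54 = 4/7

P(Y=0) = 3/7, P(Y=2) = 4/7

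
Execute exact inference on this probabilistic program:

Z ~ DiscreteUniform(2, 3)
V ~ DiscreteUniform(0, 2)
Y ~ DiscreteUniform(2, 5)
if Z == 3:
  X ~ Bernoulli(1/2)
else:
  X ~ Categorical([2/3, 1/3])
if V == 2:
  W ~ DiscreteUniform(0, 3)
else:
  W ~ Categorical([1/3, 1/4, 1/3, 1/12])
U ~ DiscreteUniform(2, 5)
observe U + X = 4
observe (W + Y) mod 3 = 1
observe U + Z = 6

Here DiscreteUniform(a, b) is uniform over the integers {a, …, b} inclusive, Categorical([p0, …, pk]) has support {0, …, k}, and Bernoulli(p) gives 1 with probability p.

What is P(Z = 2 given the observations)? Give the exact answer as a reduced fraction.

Enumerate traces; 30 have nonzero weight after conditioning:
  (Z=2, V=0, Y=2, X=0, W=2, U=4) weight 1/432
  (Z=2, V=0, Y=3, X=0, W=1, U=4) weight 1/576
  (Z=2, V=0, Y=4, X=0, W=0, U=4) weight 1/432
  (Z=2, V=0, Y=4, X=0, W=3, U=4) weight 1/1728
  (Z=2, V=0, Y=5, X=0, W=2, U=4) weight 1/432
  (Z=2, V=1, Y=2, X=0, W=2, U=4) weight 1/432
  (Z=2, V=1, Y=3, X=0, W=1, U=4) weight 1/576
  (Z=2, V=1, Y=4, X=0, W=0, U=4) weight 1/432
  (Z=3, V=0, Y=2, X=1, W=2, U=3) weight 1/576
  … 21 more
Group by Z:
  weight(Z=2) = 47/1728
  weight(Z=3) = 47/2304
Total weight = 47/1728 + 47/2304 = 329/6912
P(Z=2 | obs) = 47/1728 / 329/6912 = 4/7
P(Z=3 | obs) = 47/2304 / 329/6912 = 3/7

P(Z = 2 | obs) = 4/7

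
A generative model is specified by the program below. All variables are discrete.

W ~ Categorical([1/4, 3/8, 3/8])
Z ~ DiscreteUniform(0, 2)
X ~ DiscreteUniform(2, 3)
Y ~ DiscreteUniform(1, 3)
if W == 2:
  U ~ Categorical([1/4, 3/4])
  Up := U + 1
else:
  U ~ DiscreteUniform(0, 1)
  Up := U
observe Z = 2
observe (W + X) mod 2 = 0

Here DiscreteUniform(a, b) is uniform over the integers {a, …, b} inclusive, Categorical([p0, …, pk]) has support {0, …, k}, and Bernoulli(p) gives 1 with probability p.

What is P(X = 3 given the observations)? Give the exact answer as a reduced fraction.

P(X = 3 | obs) = 3/8

Enumerate traces; 18 have nonzero weight after conditioning:
  (W=0, Z=2, X=2, Y=1, U=0) weight 1/144
  (W=0, Z=2, X=2, Y=1, U=1) weight 1/144
  (W=0, Z=2, X=2, Y=2, U=0) weight 1/144
  (W=0, Z=2, X=2, Y=2, U=1) weight 1/144
  (W=0, Z=2, X=2, Y=3, U=0) weight 1/144
  (W=0, Z=2, X=2, Y=3, U=1) weight 1/144
  (W=1, Z=2, X=3, Y=1, U=0) weight 1/96
  (W=1, Z=2, X=3, Y=1, U=1) weight 1/96
  … 10 more
Group by X:
  weight(X=2) = 5/48
  weight(X=3) = 1/16
Total weight = 5/48 + 1/16 = 1/6
P(X=2 | obs) = 5/48 / 1/6 = 5/8
P(X=3 | obs) = 1/16 / 1/6 = 3/8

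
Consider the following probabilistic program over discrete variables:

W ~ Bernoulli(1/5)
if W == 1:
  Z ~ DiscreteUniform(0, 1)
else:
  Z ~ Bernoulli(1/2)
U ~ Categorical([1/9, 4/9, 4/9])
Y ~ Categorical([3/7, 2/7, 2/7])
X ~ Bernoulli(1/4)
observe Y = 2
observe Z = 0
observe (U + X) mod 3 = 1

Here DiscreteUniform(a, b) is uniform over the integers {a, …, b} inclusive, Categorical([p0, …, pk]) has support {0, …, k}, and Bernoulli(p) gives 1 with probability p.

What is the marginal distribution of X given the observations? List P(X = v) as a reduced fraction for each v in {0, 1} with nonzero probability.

Enumerate traces; 4 have nonzero weight after conditioning:
  (W=0, Z=0, U=0, Y=2, X=1) weight 1/315
  (W=0, Z=0, U=1, Y=2, X=0) weight 4/105
  (W=1, Z=0, U=0, Y=2, X=1) weight 1/1260
  (W=1, Z=0, U=1, Y=2, X=0) weight 1/105
Group by X:
  weight(X=0) = 1/21
  weight(X=1) = 1/252
Total weight = 1/21 + 1/252 = 13/252
P(X=0 | obs) = 1/21 / 13/252 = 12/13
P(X=1 | obs) = 1/252 / 13/252 = 1/13

P(X=0) = 12/13, P(X=1) = 1/13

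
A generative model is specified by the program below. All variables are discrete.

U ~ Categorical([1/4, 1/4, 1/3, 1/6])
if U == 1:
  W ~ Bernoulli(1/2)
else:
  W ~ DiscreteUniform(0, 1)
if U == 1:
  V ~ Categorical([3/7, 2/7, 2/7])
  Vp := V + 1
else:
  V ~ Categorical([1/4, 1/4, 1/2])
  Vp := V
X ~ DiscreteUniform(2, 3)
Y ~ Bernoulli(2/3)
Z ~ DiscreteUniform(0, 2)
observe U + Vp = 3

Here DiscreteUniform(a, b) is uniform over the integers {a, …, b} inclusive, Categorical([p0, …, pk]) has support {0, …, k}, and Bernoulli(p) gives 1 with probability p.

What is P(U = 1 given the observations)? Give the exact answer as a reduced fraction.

P(U = 1 | obs) = 4/11

Enumerate traces; 72 have nonzero weight after conditioning:
  (U=1, W=0, V=1, X=2, Y=0, Z=0) weight 1/504
  (U=1, W=0, V=1, X=2, Y=0, Z=1) weight 1/504
  (U=1, W=0, V=1, X=2, Y=0, Z=2) weight 1/504
  (U=1, W=0, V=1, X=2, Y=1, Z=0) weight 1/252
  (U=1, W=0, V=1, X=2, Y=1, Z=1) weight 1/252
  (U=1, W=0, V=1, X=2, Y=1, Z=2) weight 1/252
  (U=1, W=0, V=1, X=3, Y=0, Z=0) weight 1/504
  (U=1, W=0, V=1, X=3, Y=0, Z=1) weight 1/504
  (U=2, W=0, V=1, X=2, Y=0, Z=0) weight 1/432
  (U=3, W=0, V=0, X=2, Y=0, Z=0) weight 1/864
  … 62 more
Group by U:
  weight(U=1) = 1/14
  weight(U=2) = 1/12
  weight(U=3) = 1/24
Total weight = 1/14 + 1/12 + 1/24 = 11/56
P(U=1 | obs) = 1/14 / 11/56 = 4/11
P(U=2 | obs) = 1/12 / 11/56 = 14/33
P(U=3 | obs) = 1/24 / 11/56 = 7/33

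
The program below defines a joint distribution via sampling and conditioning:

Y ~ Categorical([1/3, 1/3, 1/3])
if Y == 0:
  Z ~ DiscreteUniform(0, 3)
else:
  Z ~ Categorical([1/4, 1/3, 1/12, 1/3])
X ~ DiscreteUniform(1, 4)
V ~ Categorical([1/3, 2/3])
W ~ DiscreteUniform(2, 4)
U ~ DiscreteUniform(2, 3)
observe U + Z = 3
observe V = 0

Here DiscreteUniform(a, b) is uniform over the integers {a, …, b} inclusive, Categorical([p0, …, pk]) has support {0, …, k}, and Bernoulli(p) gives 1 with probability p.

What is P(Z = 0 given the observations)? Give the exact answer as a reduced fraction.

P(Z = 0 | obs) = 9/20

Enumerate traces; 72 have nonzero weight after conditioning:
  (Y=0, Z=0, X=1, V=0, W=2, U=3) weight 1/864
  (Y=0, Z=0, X=1, V=0, W=3, U=3) weight 1/864
  (Y=0, Z=0, X=1, V=0, W=4, U=3) weight 1/864
  (Y=0, Z=0, X=2, V=0, W=2, U=3) weight 1/864
  (Y=0, Z=0, X=2, V=0, W=3, U=3) weight 1/864
  (Y=0, Z=0, X=2, V=0, W=4, U=3) weight 1/864
  (Y=0, Z=0, X=3, V=0, W=2, U=3) weight 1/864
  (Y=0, Z=0, X=3, V=0, W=3, U=3) weight 1/864
  (Y=0, Z=1, X=1, V=0, W=2, U=2) weight 1/864
  … 63 more
Group by Z:
  weight(Z=0) = 1/24
  weight(Z=1) = 11/216
Total weight = 1/24 + 11/216 = 5/54
P(Z=0 | obs) = 1/24 / 5/54 = 9/20
P(Z=1 | obs) = 11/216 / 5/54 = 11/20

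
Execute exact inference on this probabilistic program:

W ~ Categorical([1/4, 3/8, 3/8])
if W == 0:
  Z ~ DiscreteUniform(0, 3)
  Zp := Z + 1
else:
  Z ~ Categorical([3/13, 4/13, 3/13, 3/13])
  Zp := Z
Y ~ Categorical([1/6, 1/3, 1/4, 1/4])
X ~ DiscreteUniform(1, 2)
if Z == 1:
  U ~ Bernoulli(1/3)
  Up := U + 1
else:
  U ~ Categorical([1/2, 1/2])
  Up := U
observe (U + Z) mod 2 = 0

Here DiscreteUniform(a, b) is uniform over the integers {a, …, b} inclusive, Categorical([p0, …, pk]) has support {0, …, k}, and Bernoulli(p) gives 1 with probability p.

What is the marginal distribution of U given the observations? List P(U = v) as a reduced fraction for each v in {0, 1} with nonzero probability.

Enumerate traces; 96 have nonzero weight after conditioning:
  (W=0, Z=0, Y=0, X=1, U=0) weight 1/384
  (W=0, Z=0, Y=0, X=2, U=0) weight 1/384
  (W=0, Z=0, Y=1, X=1, U=0) weight 1/192
  (W=0, Z=0, Y=1, X=2, U=0) weight 1/192
  (W=0, Z=0, Y=2, X=1, U=0) weight 1/256
  (W=0, Z=0, Y=2, X=2, U=0) weight 1/256
  (W=0, Z=0, Y=3, X=1, U=0) weight 1/256
  (W=0, Z=0, Y=3, X=2, U=0) weight 1/256
  (W=0, Z=1, Y=0, X=1, U=1) weight 1/576
  … 87 more
Group by U:
  weight(U=0) = 49/208
  weight(U=1) = 269/1248
Total weight = 49/208 + 269/1248 = 563/1248
P(U=0 | obs) = 49/208 / 563/1248 = 294/563
P(U=1 | obs) = 269/1248 / 563/1248 = 269/563

P(U=0) = 294/563, P(U=1) = 269/563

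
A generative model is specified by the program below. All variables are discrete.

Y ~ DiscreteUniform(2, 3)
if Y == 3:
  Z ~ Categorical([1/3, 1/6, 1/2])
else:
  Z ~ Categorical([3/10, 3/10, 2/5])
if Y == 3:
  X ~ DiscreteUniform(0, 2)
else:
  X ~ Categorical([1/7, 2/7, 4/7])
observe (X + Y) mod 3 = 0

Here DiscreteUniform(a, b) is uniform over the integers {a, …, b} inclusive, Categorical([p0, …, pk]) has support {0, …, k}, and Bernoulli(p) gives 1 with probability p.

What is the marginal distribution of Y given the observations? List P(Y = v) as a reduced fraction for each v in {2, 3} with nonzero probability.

P(Y=2) = 6/13, P(Y=3) = 7/13

Enumerate traces; 6 have nonzero weight after conditioning:
  (Y=2, Z=0, X=1) weight 3/70
  (Y=2, Z=1, X=1) weight 3/70
  (Y=2, Z=2, X=1) weight 2/35
  (Y=3, Z=0, X=0) weight 1/18
  (Y=3, Z=1, X=0) weight 1/36
  (Y=3, Z=2, X=0) weight 1/12
Group by Y:
  weight(Y=2) = 1/7
  weight(Y=3) = 1/6
Total weight = 1/7 + 1/6 = 13/42
P(Y=2 | obs) = 1/7 / 13/42 = 6/13
P(Y=3 | obs) = 1/6 / 13/42 = 7/13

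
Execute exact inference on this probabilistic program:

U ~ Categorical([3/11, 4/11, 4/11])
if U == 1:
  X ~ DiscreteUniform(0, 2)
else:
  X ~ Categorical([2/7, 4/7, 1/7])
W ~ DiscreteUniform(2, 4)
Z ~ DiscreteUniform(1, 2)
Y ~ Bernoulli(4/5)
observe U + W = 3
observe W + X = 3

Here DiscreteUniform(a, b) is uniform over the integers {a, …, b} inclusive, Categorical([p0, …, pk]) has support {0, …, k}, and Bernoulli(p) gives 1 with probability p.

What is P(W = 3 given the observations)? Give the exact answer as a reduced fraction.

Enumerate traces; 8 have nonzero weight after conditioning:
  (U=0, X=0, W=3, Z=1, Y=0) weight 1/385
  (U=0, X=0, W=3, Z=1, Y=1) weight 4/385
  (U=0, X=0, W=3, Z=2, Y=0) weight 1/385
  (U=0, X=0, W=3, Z=2, Y=1) weight 4/385
  (U=1, X=1, W=2, Z=1, Y=0) weight 2/495
  (U=1, X=1, W=2, Z=1, Y=1) weight 8/495
  (U=1, X=1, W=2, Z=2, Y=0) weight 2/495
  (U=1, X=1, W=2, Z=2, Y=1) weight 8/495
Group by W:
  weight(W=2) = 4/99
  weight(W=3) = 2/77
Total weight = 4/99 + 2/77 = 46/693
P(W=2 | obs) = 4/99 / 46/693 = 14/23
P(W=3 | obs) = 2/77 / 46/693 = 9/23

P(W = 3 | obs) = 9/23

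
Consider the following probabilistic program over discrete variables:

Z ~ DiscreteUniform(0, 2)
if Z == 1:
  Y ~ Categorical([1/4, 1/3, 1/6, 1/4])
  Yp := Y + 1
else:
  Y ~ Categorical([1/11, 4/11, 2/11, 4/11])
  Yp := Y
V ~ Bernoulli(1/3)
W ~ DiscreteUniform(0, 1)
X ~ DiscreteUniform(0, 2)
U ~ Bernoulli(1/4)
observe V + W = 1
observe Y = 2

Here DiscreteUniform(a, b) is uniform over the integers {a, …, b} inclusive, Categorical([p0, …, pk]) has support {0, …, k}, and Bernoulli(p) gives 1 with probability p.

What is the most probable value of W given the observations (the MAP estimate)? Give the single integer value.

Enumerate traces; 36 have nonzero weight after conditioning:
  (Z=0, Y=2, V=0, W=1, X=0, U=0) weight 1/198
  (Z=0, Y=2, V=0, W=1, X=0, U=1) weight 1/594
  (Z=0, Y=2, V=0, W=1, X=1, U=0) weight 1/198
  (Z=0, Y=2, V=0, W=1, X=1, U=1) weight 1/594
  (Z=0, Y=2, V=0, W=1, X=2, U=0) weight 1/198
  (Z=0, Y=2, V=0, W=1, X=2, U=1) weight 1/594
  (Z=0, Y=2, V=1, W=0, X=0, U=0) weight 1/396
  (Z=0, Y=2, V=1, W=0, X=0, U=1) weight 1/1188
  … 28 more
Group by W:
  weight(W=0) = 35/1188
  weight(W=1) = 35/594
Total weight = 35/1188 + 35/594 = 35/396
P(W=0 | obs) = 35/1188 / 35/396 = 1/3
P(W=1 | obs) = 35/594 / 35/396 = 2/3
argmax = 1

argmax_v P(W = v | obs) = 1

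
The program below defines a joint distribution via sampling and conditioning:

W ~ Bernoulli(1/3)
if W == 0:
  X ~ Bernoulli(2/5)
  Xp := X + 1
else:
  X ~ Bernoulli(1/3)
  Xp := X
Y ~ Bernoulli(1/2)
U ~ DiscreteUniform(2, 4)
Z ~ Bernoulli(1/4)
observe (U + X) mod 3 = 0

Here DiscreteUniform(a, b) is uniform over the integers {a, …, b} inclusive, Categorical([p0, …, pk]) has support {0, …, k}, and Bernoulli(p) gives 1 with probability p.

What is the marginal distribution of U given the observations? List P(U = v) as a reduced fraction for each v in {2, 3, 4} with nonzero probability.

P(U=2) = 17/45, P(U=3) = 28/45

Enumerate traces; 16 have nonzero weight after conditioning:
  (W=0, X=0, Y=0, U=3, Z=0) weight 1/20
  (W=0, X=0, Y=0, U=3, Z=1) weight 1/60
  (W=0, X=0, Y=1, U=3, Z=0) weight 1/20
  (W=0, X=0, Y=1, U=3, Z=1) weight 1/60
  (W=0, X=1, Y=0, U=2, Z=0) weight 1/30
  (W=0, X=1, Y=0, U=2, Z=1) weight 1/90
  (W=0, X=1, Y=1, U=2, Z=0) weight 1/30
  (W=0, X=1, Y=1, U=2, Z=1) weight 1/90
  … 8 more
Group by U:
  weight(U=2) = 17/135
  weight(U=3) = 28/135
Total weight = 17/135 + 28/135 = 1/3
P(U=2 | obs) = 17/135 / 1/3 = 17/45
P(U=3 | obs) = 28/135 / 1/3 = 28/45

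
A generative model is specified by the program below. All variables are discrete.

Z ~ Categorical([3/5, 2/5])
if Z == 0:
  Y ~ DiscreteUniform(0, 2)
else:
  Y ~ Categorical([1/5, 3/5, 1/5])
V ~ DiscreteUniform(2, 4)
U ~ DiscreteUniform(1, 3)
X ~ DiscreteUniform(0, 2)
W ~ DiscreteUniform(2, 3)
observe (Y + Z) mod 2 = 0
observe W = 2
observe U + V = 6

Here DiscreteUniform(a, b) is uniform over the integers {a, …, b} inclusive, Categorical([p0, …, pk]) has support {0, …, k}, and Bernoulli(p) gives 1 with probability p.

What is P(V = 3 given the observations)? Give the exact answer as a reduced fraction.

P(V = 3 | obs) = 1/2

Enumerate traces; 18 have nonzero weight after conditioning:
  (Z=0, Y=0, V=3, U=3, X=0, W=2) weight 1/270
  (Z=0, Y=0, V=3, U=3, X=1, W=2) weight 1/270
  (Z=0, Y=0, V=3, U=3, X=2, W=2) weight 1/270
  (Z=0, Y=0, V=4, U=2, X=0, W=2) weight 1/270
  (Z=0, Y=0, V=4, U=2, X=1, W=2) weight 1/270
  (Z=0, Y=0, V=4, U=2, X=2, W=2) weight 1/270
  (Z=0, Y=2, V=3, U=3, X=0, W=2) weight 1/270
  (Z=0, Y=2, V=3, U=3, X=1, W=2) weight 1/270
  … 10 more
Group by V:
  weight(V=3) = 8/225
  weight(V=4) = 8/225
Total weight = 8/225 + 8/225 = 16/225
P(V=3 | obs) = 8/225 / 16/225 = 1/2
P(V=4 | obs) = 8/225 / 16/225 = 1/2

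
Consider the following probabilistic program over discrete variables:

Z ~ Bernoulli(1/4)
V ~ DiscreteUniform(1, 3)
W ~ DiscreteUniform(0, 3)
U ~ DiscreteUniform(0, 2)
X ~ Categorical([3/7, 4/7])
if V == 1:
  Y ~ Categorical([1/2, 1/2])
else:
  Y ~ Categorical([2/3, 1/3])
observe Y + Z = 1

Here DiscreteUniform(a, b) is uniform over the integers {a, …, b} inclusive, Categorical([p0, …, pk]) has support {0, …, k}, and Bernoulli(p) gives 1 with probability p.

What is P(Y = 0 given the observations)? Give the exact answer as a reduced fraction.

P(Y = 0 | obs) = 11/32

Enumerate traces; 144 have nonzero weight after conditioning:
  (Z=0, V=1, W=0, U=0, X=0, Y=1) weight 1/224
  (Z=0, V=1, W=0, U=0, X=1, Y=1) weight 1/168
  (Z=0, V=1, W=0, U=1, X=0, Y=1) weight 1/224
  (Z=0, V=1, W=0, U=1, X=1, Y=1) weight 1/168
  (Z=0, V=1, W=0, U=2, X=0, Y=1) weight 1/224
  (Z=0, V=1, W=0, U=2, X=1, Y=1) weight 1/168
  (Z=0, V=1, W=1, U=0, X=0, Y=1) weight 1/224
  (Z=0, V=1, W=1, U=0, X=1, Y=1) weight 1/168
  (Z=1, V=1, W=0, U=0, X=0, Y=0) weight 1/672
  … 135 more
Group by Y:
  weight(Y=0) = 11/72
  weight(Y=1) = 7/24
Total weight = 11/72 + 7/24 = 4/9
P(Y=0 | obs) = 11/72 / 4/9 = 11/32
P(Y=1 | obs) = 7/24 / 4/9 = 21/32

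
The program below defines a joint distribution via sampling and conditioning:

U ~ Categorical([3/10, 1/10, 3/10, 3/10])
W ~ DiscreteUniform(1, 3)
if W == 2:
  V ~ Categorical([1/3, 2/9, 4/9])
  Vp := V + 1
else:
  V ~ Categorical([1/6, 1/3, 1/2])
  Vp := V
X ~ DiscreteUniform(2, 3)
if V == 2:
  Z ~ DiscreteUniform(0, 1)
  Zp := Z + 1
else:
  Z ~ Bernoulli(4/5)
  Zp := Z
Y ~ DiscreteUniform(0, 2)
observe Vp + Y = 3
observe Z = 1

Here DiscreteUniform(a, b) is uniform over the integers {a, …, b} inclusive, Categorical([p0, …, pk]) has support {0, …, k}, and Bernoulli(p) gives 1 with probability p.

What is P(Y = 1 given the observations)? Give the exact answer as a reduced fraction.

Enumerate traces; 56 have nonzero weight after conditioning:
  (U=0, W=1, V=1, X=2, Z=1, Y=2) weight 1/225
  (U=0, W=1, V=1, X=3, Z=1, Y=2) weight 1/225
  (U=0, W=1, V=2, X=2, Z=1, Y=1) weight 1/240
  (U=0, W=1, V=2, X=3, Z=1, Y=1) weight 1/240
  (U=0, W=2, V=0, X=2, Z=1, Y=2) weight 1/225
  (U=0, W=2, V=0, X=3, Z=1, Y=2) weight 1/225
  (U=0, W=2, V=1, X=2, Z=1, Y=1) weight 2/675
  (U=0, W=2, V=1, X=3, Z=1, Y=1) weight 2/675
  (U=0, W=2, V=2, X=2, Z=1, Y=0) weight 1/270
  … 47 more
Group by Y:
  weight(Y=0) = 2/81
  weight(Y=1) = 61/810
  weight(Y=2) = 4/45
Total weight = 2/81 + 61/810 + 4/45 = 17/90
P(Y=0 | obs) = 2/81 / 17/90 = 20/153
P(Y=1 | obs) = 61/810 / 17/90 = 61/153
P(Y=2 | obs) = 4/45 / 17/90 = 8/17

P(Y = 1 | obs) = 61/153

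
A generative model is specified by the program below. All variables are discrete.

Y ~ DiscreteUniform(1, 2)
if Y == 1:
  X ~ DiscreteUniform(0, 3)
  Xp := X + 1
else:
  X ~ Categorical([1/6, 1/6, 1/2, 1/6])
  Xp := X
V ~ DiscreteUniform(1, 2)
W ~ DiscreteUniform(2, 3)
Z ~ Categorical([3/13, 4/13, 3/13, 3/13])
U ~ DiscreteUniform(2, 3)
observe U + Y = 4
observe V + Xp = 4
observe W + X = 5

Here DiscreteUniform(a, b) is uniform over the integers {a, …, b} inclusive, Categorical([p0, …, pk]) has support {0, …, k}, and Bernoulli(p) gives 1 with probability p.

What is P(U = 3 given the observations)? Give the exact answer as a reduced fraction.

Enumerate traces; 12 have nonzero weight after conditioning:
  (Y=1, X=2, V=1, W=3, Z=0, U=3) weight 3/832
  (Y=1, X=2, V=1, W=3, Z=1, U=3) weight 1/208
  (Y=1, X=2, V=1, W=3, Z=2, U=3) weight 3/832
  (Y=1, X=2, V=1, W=3, Z=3, U=3) weight 3/832
  (Y=2, X=2, V=2, W=3, Z=0, U=2) weight 3/416
  (Y=2, X=2, V=2, W=3, Z=1, U=2) weight 1/104
  (Y=2, X=2, V=2, W=3, Z=2, U=2) weight 3/416
  (Y=2, X=2, V=2, W=3, Z=3, U=2) weight 3/416
  … 4 more
Group by U:
  weight(U=2) = 1/24
  weight(U=3) = 1/64
Total weight = 1/24 + 1/64 = 11/192
P(U=2 | obs) = 1/24 / 11/192 = 8/11
P(U=3 | obs) = 1/64 / 11/192 = 3/11

P(U = 3 | obs) = 3/11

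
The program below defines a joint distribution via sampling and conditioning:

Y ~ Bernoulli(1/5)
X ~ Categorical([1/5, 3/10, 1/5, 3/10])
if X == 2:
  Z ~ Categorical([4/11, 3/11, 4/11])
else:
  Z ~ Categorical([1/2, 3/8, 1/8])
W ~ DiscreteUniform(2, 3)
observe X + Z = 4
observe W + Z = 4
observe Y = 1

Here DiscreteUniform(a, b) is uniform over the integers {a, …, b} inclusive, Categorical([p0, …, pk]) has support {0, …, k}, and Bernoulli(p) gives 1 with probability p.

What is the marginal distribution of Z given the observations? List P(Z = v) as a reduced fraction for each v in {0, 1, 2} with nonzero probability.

P(Z=1) = 99/163, P(Z=2) = 64/163

Enumerate traces; 2 have nonzero weight after conditioning:
  (Y=1, X=2, Z=2, W=2) weight 2/275
  (Y=1, X=3, Z=1, W=3) weight 9/800
Group by Z:
  weight(Z=1) = 9/800
  weight(Z=2) = 2/275
Total weight = 9/800 + 2/275 = 163/8800
P(Z=1 | obs) = 9/800 / 163/8800 = 99/163
P(Z=2 | obs) = 2/275 / 163/8800 = 64/163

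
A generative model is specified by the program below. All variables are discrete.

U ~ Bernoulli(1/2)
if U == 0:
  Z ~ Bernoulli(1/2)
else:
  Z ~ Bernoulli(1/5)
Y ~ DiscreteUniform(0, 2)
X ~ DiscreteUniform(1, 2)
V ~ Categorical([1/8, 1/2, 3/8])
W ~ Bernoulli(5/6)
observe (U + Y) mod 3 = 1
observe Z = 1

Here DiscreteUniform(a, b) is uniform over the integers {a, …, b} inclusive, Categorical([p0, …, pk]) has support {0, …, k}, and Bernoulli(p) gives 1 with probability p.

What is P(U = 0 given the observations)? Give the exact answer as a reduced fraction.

Enumerate traces; 24 have nonzero weight after conditioning:
  (U=0, Z=1, Y=1, X=1, V=0, W=0) weight 1/1152
  (U=0, Z=1, Y=1, X=1, V=0, W=1) weight 5/1152
  (U=0, Z=1, Y=1, X=1, V=1, W=0) weight 1/288
  (U=0, Z=1, Y=1, X=1, V=1, W=1) weight 5/288
  (U=0, Z=1, Y=1, X=1, V=2, W=0) weight 1/384
  (U=0, Z=1, Y=1, X=1, V=2, W=1) weight 5/384
  (U=0, Z=1, Y=1, X=2, V=0, W=0) weight 1/1152
  (U=0, Z=1, Y=1, X=2, V=0, W=1) weight 5/1152
  (U=1, Z=1, Y=0, X=1, V=0, W=0) weight 1/2880
  … 15 more
Group by U:
  weight(U=0) = 1/12
  weight(U=1) = 1/30
Total weight = 1/12 + 1/30 = 7/60
P(U=0 | obs) = 1/12 / 7/60 = 5/7
P(U=1 | obs) = 1/30 / 7/60 = 2/7

P(U = 0 | obs) = 5/7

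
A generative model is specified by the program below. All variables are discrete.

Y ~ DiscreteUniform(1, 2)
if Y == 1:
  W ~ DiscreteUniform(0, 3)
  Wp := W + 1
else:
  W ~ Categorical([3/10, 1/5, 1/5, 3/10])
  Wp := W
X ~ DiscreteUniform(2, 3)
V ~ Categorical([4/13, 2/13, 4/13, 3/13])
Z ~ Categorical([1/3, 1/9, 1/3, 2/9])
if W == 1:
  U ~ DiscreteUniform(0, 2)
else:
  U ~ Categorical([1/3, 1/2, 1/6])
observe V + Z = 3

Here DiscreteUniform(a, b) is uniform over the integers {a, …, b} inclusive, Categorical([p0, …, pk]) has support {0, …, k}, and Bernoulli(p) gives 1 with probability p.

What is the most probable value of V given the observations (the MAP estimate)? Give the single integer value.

Enumerate traces; 192 have nonzero weight after conditioning:
  (Y=1, W=0, X=2, V=0, Z=3, U=0) weight 1/702
  (Y=1, W=0, X=2, V=0, Z=3, U=1) weight 1/468
  (Y=1, W=0, X=2, V=0, Z=3, U=2) weight 1/1404
  (Y=1, W=0, X=2, V=1, Z=2, U=0) weight 1/936
  (Y=1, W=0, X=2, V=1, Z=2, U=1) weight 1/624
  (Y=1, W=0, X=2, V=1, Z=2, U=2) weight 1/1872
  (Y=1, W=0, X=2, V=2, Z=1, U=0) weight 1/1404
  (Y=1, W=0, X=2, V=2, Z=1, U=1) weight 1/936
  (Y=1, W=0, X=2, V=3, Z=0, U=0) weight 1/624
  … 183 more
Group by V:
  weight(V=0) = 8/117
  weight(V=1) = 2/39
  weight(V=2) = 4/117
  weight(V=3) = 1/13
Total weight = 8/117 + 2/39 + 4/117 + 1/13 = 3/13
P(V=0 | obs) = 8/117 / 3/13 = 8/27
P(V=1 | obs) = 2/39 / 3/13 = 2/9
P(V=2 | obs) = 4/117 / 3/13 = 4/27
P(V=3 | obs) = 1/13 / 3/13 = 1/3
argmax = 3

argmax_v P(V = v | obs) = 3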